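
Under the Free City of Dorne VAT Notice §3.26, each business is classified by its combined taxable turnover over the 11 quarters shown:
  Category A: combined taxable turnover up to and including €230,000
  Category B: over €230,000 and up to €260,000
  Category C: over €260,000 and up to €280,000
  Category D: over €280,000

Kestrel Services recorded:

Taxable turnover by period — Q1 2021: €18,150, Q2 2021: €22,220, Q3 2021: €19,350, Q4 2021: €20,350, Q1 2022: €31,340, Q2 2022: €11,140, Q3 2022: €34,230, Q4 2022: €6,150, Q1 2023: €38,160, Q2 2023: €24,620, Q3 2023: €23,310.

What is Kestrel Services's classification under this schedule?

Category B

Combined taxable turnover: €18,150 + €22,220 + €19,350 + €20,350 + €31,340 + €11,140 + €34,230 + €6,150 + €38,160 + €24,620 + €23,310 = €249,020.
€230,000 < €249,020 ≤ €260,000, so Category B applies.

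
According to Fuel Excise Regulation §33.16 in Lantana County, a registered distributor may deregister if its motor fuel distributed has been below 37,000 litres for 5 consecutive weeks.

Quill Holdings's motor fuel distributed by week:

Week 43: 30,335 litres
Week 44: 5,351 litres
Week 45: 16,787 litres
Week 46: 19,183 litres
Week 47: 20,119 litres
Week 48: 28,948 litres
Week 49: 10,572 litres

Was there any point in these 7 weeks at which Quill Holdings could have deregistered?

Weeks below 37,000 litres: Week 43, Week 44, Week 45, Week 46, Week 47, Week 48, Week 49.
Longest run of consecutive weeks below the threshold: 7.
7 ≥ 5, so Quill Holdings became eligible.

Yes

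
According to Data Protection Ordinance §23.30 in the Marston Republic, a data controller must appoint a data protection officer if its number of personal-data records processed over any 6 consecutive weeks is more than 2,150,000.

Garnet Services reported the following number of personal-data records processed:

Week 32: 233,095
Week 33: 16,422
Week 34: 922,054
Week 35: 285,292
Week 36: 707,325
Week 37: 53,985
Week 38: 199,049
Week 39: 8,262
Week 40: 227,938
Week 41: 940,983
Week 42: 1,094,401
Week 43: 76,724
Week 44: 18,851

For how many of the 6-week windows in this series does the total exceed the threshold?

Week 32–Week 37: 233,095 + 16,422 + 922,054 + 285,292 + 707,325 + 53,985 = 2,218,173 (over)
Week 33–Week 38: 16,422 + 922,054 + 285,292 + 707,325 + 53,985 + 199,049 = 2,184,127 (over)
Week 34–Week 39: 922,054 + 285,292 + 707,325 + 53,985 + 199,049 + 8,262 = 2,175,967 (over)
Week 35–Week 40: 285,292 + 707,325 + 53,985 + 199,049 + 8,262 + 227,938 = 1,481,851 (under)
Week 36–Week 41: 707,325 + 53,985 + 199,049 + 8,262 + 227,938 + 940,983 = 2,137,542 (under)
Week 37–Week 42: 53,985 + 199,049 + 8,262 + 227,938 + 940,983 + 1,094,401 = 2,524,618 (over)
Week 38–Week 43: 199,049 + 8,262 + 227,938 + 940,983 + 1,094,401 + 76,724 = 2,547,357 (over)
Week 39–Week 44: 8,262 + 227,938 + 940,983 + 1,094,401 + 76,724 + 18,851 = 2,367,159 (over)
6 windows exceed the threshold.

6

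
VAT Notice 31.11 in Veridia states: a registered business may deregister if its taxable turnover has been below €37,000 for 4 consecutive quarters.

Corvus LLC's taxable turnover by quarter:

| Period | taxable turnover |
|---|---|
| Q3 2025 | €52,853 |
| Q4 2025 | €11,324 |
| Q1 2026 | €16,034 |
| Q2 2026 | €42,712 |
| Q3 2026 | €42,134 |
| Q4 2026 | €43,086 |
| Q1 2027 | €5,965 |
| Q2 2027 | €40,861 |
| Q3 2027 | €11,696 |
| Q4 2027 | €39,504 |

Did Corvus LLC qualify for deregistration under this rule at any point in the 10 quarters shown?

No

Quarters below €37,000: Q4 2025, Q1 2026, Q1 2027, Q3 2027.
Longest run of consecutive quarters below the threshold: 2.
2 < 4, so Corvus LLC never became eligible.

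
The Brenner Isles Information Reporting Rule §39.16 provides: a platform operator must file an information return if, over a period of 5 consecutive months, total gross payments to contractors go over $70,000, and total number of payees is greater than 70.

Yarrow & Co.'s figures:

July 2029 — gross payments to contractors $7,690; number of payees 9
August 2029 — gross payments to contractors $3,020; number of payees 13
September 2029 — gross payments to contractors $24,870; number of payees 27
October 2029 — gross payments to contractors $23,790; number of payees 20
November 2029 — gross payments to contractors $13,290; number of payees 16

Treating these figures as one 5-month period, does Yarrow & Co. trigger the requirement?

Total gross payments to contractors: $7,690 + $3,020 + $24,870 + $23,790 + $13,290 = $72,660 (> $70,000).
Total number of payees: 9 + 13 + 27 + 20 + 16 = 85 (> 70).
The test is 'and': both thresholds are exceeded.

Yes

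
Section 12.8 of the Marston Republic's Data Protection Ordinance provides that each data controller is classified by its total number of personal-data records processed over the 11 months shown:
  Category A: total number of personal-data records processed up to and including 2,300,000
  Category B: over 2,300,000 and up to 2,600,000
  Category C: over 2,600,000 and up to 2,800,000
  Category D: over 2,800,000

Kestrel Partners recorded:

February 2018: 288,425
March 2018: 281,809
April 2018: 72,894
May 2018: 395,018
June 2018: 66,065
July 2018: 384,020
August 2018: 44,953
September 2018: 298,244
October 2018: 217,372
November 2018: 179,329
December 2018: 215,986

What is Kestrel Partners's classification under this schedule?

Total number of personal-data records processed: 288,425 + 281,809 + 72,894 + 395,018 + 66,065 + 384,020 + 44,953 + 298,244 + 217,372 + 179,329 + 215,986 = 2,444,115.
2,300,000 < 2,444,115 ≤ 2,600,000, so Category B applies.

Category B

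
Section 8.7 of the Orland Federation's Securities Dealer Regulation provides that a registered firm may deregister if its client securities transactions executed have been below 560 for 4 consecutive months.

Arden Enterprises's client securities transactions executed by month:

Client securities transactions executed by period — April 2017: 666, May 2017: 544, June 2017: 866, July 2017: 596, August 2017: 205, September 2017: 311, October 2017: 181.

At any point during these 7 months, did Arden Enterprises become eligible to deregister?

Months below 560: May 2017, August 2017, September 2017, October 2017.
Longest run of consecutive months below the threshold: 3.
3 < 4, so Arden Enterprises never became eligible.

No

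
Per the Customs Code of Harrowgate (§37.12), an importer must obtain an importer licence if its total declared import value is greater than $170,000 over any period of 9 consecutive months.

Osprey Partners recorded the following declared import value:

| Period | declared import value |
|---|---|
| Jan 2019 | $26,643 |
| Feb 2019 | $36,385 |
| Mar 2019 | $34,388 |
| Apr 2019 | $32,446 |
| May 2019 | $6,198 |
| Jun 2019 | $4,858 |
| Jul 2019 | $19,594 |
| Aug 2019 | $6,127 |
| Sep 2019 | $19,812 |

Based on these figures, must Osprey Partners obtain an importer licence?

Yes

Total declared import value: $26,643 + $36,385 + $34,388 + $32,446 + $6,198 + $4,858 + $19,594 + $6,127 + $19,812 = $186,451.
$186,451 > $170,000, so the threshold is exceeded.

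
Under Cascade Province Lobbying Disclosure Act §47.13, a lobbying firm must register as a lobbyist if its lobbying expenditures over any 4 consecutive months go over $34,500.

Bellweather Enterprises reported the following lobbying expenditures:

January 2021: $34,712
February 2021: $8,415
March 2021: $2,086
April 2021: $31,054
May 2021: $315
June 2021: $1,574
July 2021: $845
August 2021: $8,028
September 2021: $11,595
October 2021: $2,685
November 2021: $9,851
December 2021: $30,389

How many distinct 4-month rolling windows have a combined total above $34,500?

4

January 2021–April 2021: $34,712 + $8,415 + $2,086 + $31,054 = $76,267 (over)
February 2021–May 2021: $8,415 + $2,086 + $31,054 + $315 = $41,870 (over)
March 2021–June 2021: $2,086 + $31,054 + $315 + $1,574 = $35,029 (over)
April 2021–July 2021: $31,054 + $315 + $1,574 + $845 = $33,788 (under)
May 2021–August 2021: $315 + $1,574 + $845 + $8,028 = $10,762 (under)
June 2021–September 2021: $1,574 + $845 + $8,028 + $11,595 = $22,042 (under)
July 2021–October 2021: $845 + $8,028 + $11,595 + $2,685 = $23,153 (under)
August 2021–November 2021: $8,028 + $11,595 + $2,685 + $9,851 = $32,159 (under)
September 2021–December 2021: $11,595 + $2,685 + $9,851 + $30,389 = $54,520 (over)
4 windows exceed the threshold.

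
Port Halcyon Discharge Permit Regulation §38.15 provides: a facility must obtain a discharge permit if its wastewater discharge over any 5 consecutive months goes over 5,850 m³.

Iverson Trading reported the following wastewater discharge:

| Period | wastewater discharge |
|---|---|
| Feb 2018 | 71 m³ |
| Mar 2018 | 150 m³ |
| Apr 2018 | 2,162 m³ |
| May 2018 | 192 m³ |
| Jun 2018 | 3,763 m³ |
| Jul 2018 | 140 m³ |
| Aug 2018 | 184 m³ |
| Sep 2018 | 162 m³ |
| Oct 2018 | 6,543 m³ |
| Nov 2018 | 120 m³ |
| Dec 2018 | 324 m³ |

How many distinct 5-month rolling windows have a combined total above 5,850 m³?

Feb 2018–Jun 2018: 71 m³ + 150 m³ + 2,162 m³ + 192 m³ + 3,763 m³ = 6,338 m³ (over)
Mar 2018–Jul 2018: 150 m³ + 2,162 m³ + 192 m³ + 3,763 m³ + 140 m³ = 6,407 m³ (over)
Apr 2018–Aug 2018: 2,162 m³ + 192 m³ + 3,763 m³ + 140 m³ + 184 m³ = 6,441 m³ (over)
May 2018–Sep 2018: 192 m³ + 3,763 m³ + 140 m³ + 184 m³ + 162 m³ = 4,441 m³ (under)
Jun 2018–Oct 2018: 3,763 m³ + 140 m³ + 184 m³ + 162 m³ + 6,543 m³ = 10,792 m³ (over)
Jul 2018–Nov 2018: 140 m³ + 184 m³ + 162 m³ + 6,543 m³ + 120 m³ = 7,149 m³ (over)
Aug 2018–Dec 2018: 184 m³ + 162 m³ + 6,543 m³ + 120 m³ + 324 m³ = 7,333 m³ (over)
6 windows exceed the threshold.

6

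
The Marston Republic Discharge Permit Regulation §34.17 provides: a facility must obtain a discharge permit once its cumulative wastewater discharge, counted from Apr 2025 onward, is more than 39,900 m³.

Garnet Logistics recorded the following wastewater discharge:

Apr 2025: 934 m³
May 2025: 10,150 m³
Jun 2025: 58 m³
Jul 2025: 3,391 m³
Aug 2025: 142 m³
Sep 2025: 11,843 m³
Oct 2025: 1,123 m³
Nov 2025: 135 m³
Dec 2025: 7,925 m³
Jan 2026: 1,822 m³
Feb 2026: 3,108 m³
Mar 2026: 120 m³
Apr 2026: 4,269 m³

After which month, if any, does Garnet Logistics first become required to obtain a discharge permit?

Feb 2026

Through Apr 2025: 934 m³
Through May 2025: 11,084 m³
Through Jun 2025: 11,142 m³
Through Jul 2025: 14,533 m³
Through Aug 2025: 14,675 m³
Through Sep 2025: 26,518 m³
Through Oct 2025: 27,641 m³
Through Nov 2025: 27,776 m³
Through Dec 2025: 35,701 m³
Through Jan 2026: 37,523 m³
Through Feb 2026: 40,631 m³ ← exceeds threshold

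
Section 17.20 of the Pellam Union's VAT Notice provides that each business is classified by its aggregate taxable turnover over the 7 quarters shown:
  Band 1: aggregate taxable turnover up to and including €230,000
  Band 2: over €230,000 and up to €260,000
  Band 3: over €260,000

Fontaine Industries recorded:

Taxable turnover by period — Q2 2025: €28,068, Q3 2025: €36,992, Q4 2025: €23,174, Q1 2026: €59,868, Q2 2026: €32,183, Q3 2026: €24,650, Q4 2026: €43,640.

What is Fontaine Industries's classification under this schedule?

Aggregate taxable turnover: €28,068 + €36,992 + €23,174 + €59,868 + €32,183 + €24,650 + €43,640 = €248,575.
€230,000 < €248,575 ≤ €260,000, so Band 2 applies.

Band 2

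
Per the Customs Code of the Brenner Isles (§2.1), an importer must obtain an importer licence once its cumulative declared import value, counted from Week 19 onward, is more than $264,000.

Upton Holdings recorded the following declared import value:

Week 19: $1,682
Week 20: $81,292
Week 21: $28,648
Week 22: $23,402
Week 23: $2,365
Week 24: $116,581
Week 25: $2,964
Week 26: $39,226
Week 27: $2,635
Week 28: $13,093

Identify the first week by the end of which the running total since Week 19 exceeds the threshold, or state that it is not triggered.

Through Week 19: $1,682
Through Week 20: $82,974
Through Week 21: $111,622
Through Week 22: $135,024
Through Week 23: $137,389
Through Week 24: $253,970
Through Week 25: $256,934
Through Week 26: $296,160 ← exceeds threshold

Week 26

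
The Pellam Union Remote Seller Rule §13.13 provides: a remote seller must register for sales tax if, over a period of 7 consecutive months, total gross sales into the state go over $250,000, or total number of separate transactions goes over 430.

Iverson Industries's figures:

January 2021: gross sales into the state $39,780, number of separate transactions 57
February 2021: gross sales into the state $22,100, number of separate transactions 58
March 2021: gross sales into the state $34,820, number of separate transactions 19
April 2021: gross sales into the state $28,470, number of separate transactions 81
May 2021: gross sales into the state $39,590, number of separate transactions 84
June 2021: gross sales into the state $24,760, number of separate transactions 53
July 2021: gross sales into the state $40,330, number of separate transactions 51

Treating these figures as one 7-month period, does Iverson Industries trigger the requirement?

No

Total gross sales into the state: $39,780 + $22,100 + $34,820 + $28,470 + $39,590 + $24,760 + $40,330 = $229,850 (≤ $250,000).
Total number of separate transactions: 57 + 58 + 19 + 81 + 84 + 53 + 51 = 403 (≤ 430).
The test is 'or': neither threshold is exceeded.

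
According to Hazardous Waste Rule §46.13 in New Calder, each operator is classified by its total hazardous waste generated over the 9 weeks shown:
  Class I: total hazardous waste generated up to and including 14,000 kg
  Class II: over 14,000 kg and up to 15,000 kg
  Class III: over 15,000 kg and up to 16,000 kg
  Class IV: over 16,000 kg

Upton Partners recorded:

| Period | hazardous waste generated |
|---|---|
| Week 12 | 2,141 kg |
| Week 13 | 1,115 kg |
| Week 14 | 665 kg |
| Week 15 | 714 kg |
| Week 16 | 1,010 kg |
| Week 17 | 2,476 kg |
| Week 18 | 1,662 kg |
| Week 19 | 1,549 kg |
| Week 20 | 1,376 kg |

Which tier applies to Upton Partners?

Total hazardous waste generated: 2,141 kg + 1,115 kg + 665 kg + 714 kg + 1,010 kg + 2,476 kg + 1,662 kg + 1,549 kg + 1,376 kg = 12,708 kg.
12,708 kg ≤ 14,000 kg, so Class I applies.

Class I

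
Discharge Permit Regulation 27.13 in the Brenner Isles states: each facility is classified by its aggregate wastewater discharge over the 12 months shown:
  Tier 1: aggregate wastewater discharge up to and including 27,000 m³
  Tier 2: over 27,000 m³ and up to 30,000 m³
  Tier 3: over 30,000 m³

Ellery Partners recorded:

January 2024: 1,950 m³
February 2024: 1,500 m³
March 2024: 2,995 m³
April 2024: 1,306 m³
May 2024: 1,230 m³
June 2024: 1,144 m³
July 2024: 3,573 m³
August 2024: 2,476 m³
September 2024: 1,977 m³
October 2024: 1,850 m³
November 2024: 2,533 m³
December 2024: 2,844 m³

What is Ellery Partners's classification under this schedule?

Aggregate wastewater discharge: 1,950 m³ + 1,500 m³ + 2,995 m³ + 1,306 m³ + 1,230 m³ + 1,144 m³ + 3,573 m³ + 2,476 m³ + 1,977 m³ + 1,850 m³ + 2,533 m³ + 2,844 m³ = 25,378 m³.
25,378 m³ ≤ 27,000 m³, so Tier 1 applies.

Tier 1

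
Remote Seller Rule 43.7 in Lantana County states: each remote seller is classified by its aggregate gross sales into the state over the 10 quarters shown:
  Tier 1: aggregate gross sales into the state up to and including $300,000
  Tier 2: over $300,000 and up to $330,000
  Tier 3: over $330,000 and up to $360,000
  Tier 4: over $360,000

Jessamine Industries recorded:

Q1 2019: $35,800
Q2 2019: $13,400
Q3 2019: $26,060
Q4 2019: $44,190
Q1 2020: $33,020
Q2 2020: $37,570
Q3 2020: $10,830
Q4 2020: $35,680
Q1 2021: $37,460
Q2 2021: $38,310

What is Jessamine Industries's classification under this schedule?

Tier 2

Aggregate gross sales into the state: $35,800 + $13,400 + $26,060 + $44,190 + $33,020 + $37,570 + $10,830 + $35,680 + $37,460 + $38,310 = $312,320.
$300,000 < $312,320 ≤ $330,000, so Tier 2 applies.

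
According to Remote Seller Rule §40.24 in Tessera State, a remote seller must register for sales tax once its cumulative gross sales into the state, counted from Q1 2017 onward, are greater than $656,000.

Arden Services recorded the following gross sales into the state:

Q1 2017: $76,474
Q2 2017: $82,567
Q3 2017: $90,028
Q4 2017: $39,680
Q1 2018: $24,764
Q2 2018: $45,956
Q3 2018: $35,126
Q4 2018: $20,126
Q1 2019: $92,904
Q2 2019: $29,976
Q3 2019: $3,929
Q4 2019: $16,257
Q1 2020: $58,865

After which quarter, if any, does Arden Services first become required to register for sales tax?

Through Q1 2017: $76,474
Through Q2 2017: $159,041
Through Q3 2017: $249,069
Through Q4 2017: $288,749
Through Q1 2018: $313,513
Through Q2 2018: $359,469
Through Q3 2018: $394,595
Through Q4 2018: $414,721
Through Q1 2019: $507,625
Through Q2 2019: $537,601
Through Q3 2019: $541,530
Through Q4 2019: $557,787
Through Q1 2020: $616,652
Final cumulative total $616,652 ≤ $656,000; the threshold is never exceeded.

Not triggered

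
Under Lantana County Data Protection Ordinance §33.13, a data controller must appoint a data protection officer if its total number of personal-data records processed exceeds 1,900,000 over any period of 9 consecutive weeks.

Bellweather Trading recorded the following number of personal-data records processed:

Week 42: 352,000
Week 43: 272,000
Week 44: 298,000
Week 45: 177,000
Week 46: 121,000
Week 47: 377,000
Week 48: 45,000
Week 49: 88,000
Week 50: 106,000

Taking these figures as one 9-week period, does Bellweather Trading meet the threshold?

Total number of personal-data records processed: 352,000 + 272,000 + 298,000 + 177,000 + 121,000 + 377,000 + 45,000 + 88,000 + 106,000 = 1,836,000.
1,836,000 ≤ 1,900,000, so the threshold is not exceeded.

No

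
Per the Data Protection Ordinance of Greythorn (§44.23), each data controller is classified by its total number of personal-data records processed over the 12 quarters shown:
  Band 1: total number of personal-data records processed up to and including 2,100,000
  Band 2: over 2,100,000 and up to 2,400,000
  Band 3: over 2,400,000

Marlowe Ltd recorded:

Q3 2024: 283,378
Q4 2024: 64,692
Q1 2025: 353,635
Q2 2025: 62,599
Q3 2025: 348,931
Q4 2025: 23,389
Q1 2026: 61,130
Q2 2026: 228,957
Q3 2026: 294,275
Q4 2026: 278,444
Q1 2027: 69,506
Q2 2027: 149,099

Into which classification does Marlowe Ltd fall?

Total number of personal-data records processed: 283,378 + 64,692 + 353,635 + 62,599 + 348,931 + 23,389 + 61,130 + 228,957 + 294,275 + 278,444 + 69,506 + 149,099 = 2,218,035.
2,100,000 < 2,218,035 ≤ 2,400,000, so Band 2 applies.

Band 2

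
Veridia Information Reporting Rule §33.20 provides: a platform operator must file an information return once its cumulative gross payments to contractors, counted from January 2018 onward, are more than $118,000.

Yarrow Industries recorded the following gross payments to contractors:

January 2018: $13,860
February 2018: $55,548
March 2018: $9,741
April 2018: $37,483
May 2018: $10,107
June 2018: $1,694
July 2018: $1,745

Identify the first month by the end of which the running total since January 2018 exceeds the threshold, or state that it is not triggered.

Through January 2018: $13,860
Through February 2018: $69,408
Through March 2018: $79,149
Through April 2018: $116,632
Through May 2018: $126,739 ← exceeds threshold

May 2018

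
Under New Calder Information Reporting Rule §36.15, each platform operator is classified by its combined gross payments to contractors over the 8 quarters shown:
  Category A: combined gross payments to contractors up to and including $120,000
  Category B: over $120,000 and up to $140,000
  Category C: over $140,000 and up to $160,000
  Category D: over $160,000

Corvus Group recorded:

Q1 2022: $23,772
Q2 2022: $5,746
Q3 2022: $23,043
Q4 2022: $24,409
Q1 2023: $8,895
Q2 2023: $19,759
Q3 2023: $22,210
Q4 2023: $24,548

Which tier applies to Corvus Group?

Combined gross payments to contractors: $23,772 + $5,746 + $23,043 + $24,409 + $8,895 + $19,759 + $22,210 + $24,548 = $152,382.
$140,000 < $152,382 ≤ $160,000, so Category C applies.

Category C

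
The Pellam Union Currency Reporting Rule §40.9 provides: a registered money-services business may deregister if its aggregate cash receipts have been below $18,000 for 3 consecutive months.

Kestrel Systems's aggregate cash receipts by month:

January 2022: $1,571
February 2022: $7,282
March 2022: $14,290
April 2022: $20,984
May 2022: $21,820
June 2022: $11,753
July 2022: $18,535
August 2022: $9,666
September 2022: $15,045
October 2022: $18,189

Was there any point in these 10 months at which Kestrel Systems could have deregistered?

Months below $18,000: January 2022, February 2022, March 2022, June 2022, August 2022, September 2022.
Longest run of consecutive months below the threshold: 3.
3 ≥ 3, so Kestrel Systems became eligible.

Yes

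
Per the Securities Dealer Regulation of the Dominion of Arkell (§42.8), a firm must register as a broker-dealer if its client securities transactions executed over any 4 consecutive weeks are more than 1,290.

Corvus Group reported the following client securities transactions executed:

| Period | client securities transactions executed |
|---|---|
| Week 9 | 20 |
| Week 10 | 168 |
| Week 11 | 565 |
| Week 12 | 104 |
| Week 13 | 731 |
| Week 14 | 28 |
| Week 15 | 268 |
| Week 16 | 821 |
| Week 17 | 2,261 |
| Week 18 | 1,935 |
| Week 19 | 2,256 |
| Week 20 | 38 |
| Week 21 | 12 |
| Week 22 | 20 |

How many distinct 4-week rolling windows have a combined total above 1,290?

Week 9–Week 12: 20 + 168 + 565 + 104 = 857 (under)
Week 10–Week 13: 168 + 565 + 104 + 731 = 1,568 (over)
Week 11–Week 14: 565 + 104 + 731 + 28 = 1,428 (over)
Week 12–Week 15: 104 + 731 + 28 + 268 = 1,131 (under)
Week 13–Week 16: 731 + 28 + 268 + 821 = 1,848 (over)
Week 14–Week 17: 28 + 268 + 821 + 2,261 = 3,378 (over)
Week 15–Week 18: 268 + 821 + 2,261 + 1,935 = 5,285 (over)
Week 16–Week 19: 821 + 2,261 + 1,935 + 2,256 = 7,273 (over)
Week 17–Week 20: 2,261 + 1,935 + 2,256 + 38 = 6,490 (over)
Week 18–Week 21: 1,935 + 2,256 + 38 + 12 = 4,241 (over)
Week 19–Week 22: 2,256 + 38 + 12 + 20 = 2,326 (over)
9 windows exceed the threshold.

9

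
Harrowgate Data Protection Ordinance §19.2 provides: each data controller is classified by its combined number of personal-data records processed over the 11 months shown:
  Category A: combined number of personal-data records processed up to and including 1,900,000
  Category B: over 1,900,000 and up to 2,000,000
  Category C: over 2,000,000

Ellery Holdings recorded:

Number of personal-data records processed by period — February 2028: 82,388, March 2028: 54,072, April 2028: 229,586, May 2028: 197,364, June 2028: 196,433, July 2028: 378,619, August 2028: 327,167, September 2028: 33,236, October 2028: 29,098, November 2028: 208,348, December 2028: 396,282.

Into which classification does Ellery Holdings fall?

Category C

Combined number of personal-data records processed: 82,388 + 54,072 + 229,586 + 197,364 + 196,433 + 378,619 + 327,167 + 33,236 + 29,098 + 208,348 + 396,282 = 2,132,593.
2,132,593 > 2,000,000, so Category C applies.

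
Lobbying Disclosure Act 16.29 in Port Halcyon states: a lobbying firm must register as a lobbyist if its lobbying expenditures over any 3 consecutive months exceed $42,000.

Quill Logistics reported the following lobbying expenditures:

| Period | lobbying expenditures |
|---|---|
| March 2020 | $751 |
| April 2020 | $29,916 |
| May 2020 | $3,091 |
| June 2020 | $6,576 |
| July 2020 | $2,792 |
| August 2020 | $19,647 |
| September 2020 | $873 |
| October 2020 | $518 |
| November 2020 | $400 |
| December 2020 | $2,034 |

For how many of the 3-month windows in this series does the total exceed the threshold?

March 2020–May 2020: $751 + $29,916 + $3,091 = $33,758 (under)
April 2020–June 2020: $29,916 + $3,091 + $6,576 = $39,583 (under)
May 2020–July 2020: $3,091 + $6,576 + $2,792 = $12,459 (under)
June 2020–August 2020: $6,576 + $2,792 + $19,647 = $29,015 (under)
July 2020–September 2020: $2,792 + $19,647 + $873 = $23,312 (under)
August 2020–October 2020: $19,647 + $873 + $518 = $21,038 (under)
September 2020–November 2020: $873 + $518 + $400 = $1,791 (under)
October 2020–December 2020: $518 + $400 + $2,034 = $2,952 (under)
0 windows exceed the threshold.

0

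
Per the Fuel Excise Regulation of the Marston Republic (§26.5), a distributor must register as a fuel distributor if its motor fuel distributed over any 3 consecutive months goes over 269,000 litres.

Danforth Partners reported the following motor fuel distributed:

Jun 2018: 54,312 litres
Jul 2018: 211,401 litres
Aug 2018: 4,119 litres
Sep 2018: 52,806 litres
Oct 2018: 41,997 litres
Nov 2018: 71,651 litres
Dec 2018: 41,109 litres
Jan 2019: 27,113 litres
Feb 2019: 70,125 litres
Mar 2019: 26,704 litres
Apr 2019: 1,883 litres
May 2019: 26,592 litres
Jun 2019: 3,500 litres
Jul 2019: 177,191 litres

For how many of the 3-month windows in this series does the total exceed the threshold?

1

Jun 2018–Aug 2018: 54,312 litres + 211,401 litres + 4,119 litres = 269,832 litres (over)
Jul 2018–Sep 2018: 211,401 litres + 4,119 litres + 52,806 litres = 268,326 litres (under)
Aug 2018–Oct 2018: 4,119 litres + 52,806 litres + 41,997 litres = 98,922 litres (under)
Sep 2018–Nov 2018: 52,806 litres + 41,997 litres + 71,651 litres = 166,454 litres (under)
Oct 2018–Dec 2018: 41,997 litres + 71,651 litres + 41,109 litres = 154,757 litres (under)
Nov 2018–Jan 2019: 71,651 litres + 41,109 litres + 27,113 litres = 139,873 litres (under)
Dec 2018–Feb 2019: 41,109 litres + 27,113 litres + 70,125 litres = 138,347 litres (under)
Jan 2019–Mar 2019: 27,113 litres + 70,125 litres + 26,704 litres = 123,942 litres (under)
Feb 2019–Apr 2019: 70,125 litres + 26,704 litres + 1,883 litres = 98,712 litres (under)
Mar 2019–May 2019: 26,704 litres + 1,883 litres + 26,592 litres = 55,179 litres (under)
Apr 2019–Jun 2019: 1,883 litres + 26,592 litres + 3,500 litres = 31,975 litres (under)
May 2019–Jul 2019: 26,592 litres + 3,500 litres + 177,191 litres = 207,283 litres (under)
1 window exceeds the threshold.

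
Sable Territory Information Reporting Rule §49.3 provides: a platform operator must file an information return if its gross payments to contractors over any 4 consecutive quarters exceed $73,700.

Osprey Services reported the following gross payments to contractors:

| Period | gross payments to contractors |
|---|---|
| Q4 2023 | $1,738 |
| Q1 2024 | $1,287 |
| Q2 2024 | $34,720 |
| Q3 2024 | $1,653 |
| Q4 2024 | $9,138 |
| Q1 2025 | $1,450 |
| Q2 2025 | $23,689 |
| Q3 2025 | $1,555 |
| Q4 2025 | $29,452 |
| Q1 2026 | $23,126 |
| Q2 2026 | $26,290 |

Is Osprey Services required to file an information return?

Yes

Q4 2023–Q3 2024: $1,738 + $1,287 + $34,720 + $1,653 = $39,398 (under)
Q1 2024–Q4 2024: $1,287 + $34,720 + $1,653 + $9,138 = $46,798 (under)
Q2 2024–Q1 2025: $34,720 + $1,653 + $9,138 + $1,450 = $46,961 (under)
Q3 2024–Q2 2025: $1,653 + $9,138 + $1,450 + $23,689 = $35,930 (under)
Q4 2024–Q3 2025: $9,138 + $1,450 + $23,689 + $1,555 = $35,832 (under)
Q1 2025–Q4 2025: $1,450 + $23,689 + $1,555 + $29,452 = $56,146 (under)
Q2 2025–Q1 2026: $23,689 + $1,555 + $29,452 + $23,126 = $77,822 (over)
Q3 2025–Q2 2026: $1,555 + $29,452 + $23,126 + $26,290 = $80,423 (over)
At least one window exceeds $73,700.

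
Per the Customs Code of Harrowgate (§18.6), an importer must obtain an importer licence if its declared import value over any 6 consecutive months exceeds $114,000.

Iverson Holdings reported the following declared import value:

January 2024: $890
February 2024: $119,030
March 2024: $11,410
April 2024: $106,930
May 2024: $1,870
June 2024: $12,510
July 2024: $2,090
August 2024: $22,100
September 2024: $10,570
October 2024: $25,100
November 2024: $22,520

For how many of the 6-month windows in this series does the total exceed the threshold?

4

January 2024–June 2024: $890 + $119,030 + $11,410 + $106,930 + $1,870 + $12,510 = $252,640 (over)
February 2024–July 2024: $119,030 + $11,410 + $106,930 + $1,870 + $12,510 + $2,090 = $253,840 (over)
March 2024–August 2024: $11,410 + $106,930 + $1,870 + $12,510 + $2,090 + $22,100 = $156,910 (over)
April 2024–September 2024: $106,930 + $1,870 + $12,510 + $2,090 + $22,100 + $10,570 = $156,070 (over)
May 2024–October 2024: $1,870 + $12,510 + $2,090 + $22,100 + $10,570 + $25,100 = $74,240 (under)
June 2024–November 2024: $12,510 + $2,090 + $22,100 + $10,570 + $25,100 + $22,520 = $94,890 (under)
4 windows exceed the threshold.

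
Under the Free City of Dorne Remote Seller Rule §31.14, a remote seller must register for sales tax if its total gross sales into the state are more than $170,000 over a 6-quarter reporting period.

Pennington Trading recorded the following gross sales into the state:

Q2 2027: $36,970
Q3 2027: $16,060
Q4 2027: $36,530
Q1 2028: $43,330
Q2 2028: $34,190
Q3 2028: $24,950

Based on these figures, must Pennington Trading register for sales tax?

Total gross sales into the state: $36,970 + $16,060 + $36,530 + $43,330 + $34,190 + $24,950 = $192,030.
$192,030 > $170,000, so the threshold is exceeded.

Yes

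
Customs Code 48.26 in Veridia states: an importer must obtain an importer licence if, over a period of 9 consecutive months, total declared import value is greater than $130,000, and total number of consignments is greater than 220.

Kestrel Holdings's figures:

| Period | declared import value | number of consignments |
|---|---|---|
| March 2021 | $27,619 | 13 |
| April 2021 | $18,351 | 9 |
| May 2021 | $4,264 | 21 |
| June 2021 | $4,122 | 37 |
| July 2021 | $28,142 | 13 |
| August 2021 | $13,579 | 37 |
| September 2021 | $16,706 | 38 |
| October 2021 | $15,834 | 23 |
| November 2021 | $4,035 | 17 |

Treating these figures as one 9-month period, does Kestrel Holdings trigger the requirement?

No

Total declared import value: $27,619 + $18,351 + $4,264 + $4,122 + $28,142 + $13,579 + $16,706 + $15,834 + $4,035 = $132,652 (> $130,000).
Total number of consignments: 13 + 9 + 21 + 37 + 13 + 37 + 38 + 23 + 17 = 208 (≤ 220).
The test is 'and': the rule requires both, and at least one is not exceeded.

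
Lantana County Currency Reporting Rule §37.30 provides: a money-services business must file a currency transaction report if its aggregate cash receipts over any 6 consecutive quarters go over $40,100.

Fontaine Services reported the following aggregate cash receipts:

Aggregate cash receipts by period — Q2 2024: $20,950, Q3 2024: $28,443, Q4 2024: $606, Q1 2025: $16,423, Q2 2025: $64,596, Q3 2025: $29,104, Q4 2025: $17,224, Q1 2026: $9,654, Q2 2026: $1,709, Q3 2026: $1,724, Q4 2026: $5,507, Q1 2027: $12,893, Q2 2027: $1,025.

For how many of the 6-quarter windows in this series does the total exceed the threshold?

7

Q2 2024–Q3 2025: $20,950 + $28,443 + $606 + $16,423 + $64,596 + $29,104 = $160,122 (over)
Q3 2024–Q4 2025: $28,443 + $606 + $16,423 + $64,596 + $29,104 + $17,224 = $156,396 (over)
Q4 2024–Q1 2026: $606 + $16,423 + $64,596 + $29,104 + $17,224 + $9,654 = $137,607 (over)
Q1 2025–Q2 2026: $16,423 + $64,596 + $29,104 + $17,224 + $9,654 + $1,709 = $138,710 (over)
Q2 2025–Q3 2026: $64,596 + $29,104 + $17,224 + $9,654 + $1,709 + $1,724 = $124,011 (over)
Q3 2025–Q4 2026: $29,104 + $17,224 + $9,654 + $1,709 + $1,724 + $5,507 = $64,922 (over)
Q4 2025–Q1 2027: $17,224 + $9,654 + $1,709 + $1,724 + $5,507 + $12,893 = $48,711 (over)
Q1 2026–Q2 2027: $9,654 + $1,709 + $1,724 + $5,507 + $12,893 + $1,025 = $32,512 (under)
7 windows exceed the threshold.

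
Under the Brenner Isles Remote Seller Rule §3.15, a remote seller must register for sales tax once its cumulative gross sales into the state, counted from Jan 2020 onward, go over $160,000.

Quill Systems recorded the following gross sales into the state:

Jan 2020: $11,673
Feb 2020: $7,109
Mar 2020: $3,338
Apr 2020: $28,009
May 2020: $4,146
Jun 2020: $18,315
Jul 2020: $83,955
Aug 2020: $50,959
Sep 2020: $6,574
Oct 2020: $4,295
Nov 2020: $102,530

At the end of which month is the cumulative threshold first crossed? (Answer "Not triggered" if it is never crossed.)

Aug 2020

Through Jan 2020: $11,673
Through Feb 2020: $18,782
Through Mar 2020: $22,120
Through Apr 2020: $50,129
Through May 2020: $54,275
Through Jun 2020: $72,590
Through Jul 2020: $156,545
Through Aug 2020: $207,504 ← exceeds threshold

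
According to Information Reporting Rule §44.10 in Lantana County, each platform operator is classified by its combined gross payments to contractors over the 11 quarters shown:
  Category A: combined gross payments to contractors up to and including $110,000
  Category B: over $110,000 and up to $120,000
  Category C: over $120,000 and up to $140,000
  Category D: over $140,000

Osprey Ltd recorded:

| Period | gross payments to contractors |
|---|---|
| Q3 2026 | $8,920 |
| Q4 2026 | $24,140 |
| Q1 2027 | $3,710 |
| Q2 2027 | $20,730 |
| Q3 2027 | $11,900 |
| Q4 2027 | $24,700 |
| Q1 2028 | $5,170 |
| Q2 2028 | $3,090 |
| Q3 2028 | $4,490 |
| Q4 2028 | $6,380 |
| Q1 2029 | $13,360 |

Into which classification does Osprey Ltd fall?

Combined gross payments to contractors: $8,920 + $24,140 + $3,710 + $20,730 + $11,900 + $24,700 + $5,170 + $3,090 + $4,490 + $6,380 + $13,360 = $126,590.
$120,000 < $126,590 ≤ $140,000, so Category C applies.

Category C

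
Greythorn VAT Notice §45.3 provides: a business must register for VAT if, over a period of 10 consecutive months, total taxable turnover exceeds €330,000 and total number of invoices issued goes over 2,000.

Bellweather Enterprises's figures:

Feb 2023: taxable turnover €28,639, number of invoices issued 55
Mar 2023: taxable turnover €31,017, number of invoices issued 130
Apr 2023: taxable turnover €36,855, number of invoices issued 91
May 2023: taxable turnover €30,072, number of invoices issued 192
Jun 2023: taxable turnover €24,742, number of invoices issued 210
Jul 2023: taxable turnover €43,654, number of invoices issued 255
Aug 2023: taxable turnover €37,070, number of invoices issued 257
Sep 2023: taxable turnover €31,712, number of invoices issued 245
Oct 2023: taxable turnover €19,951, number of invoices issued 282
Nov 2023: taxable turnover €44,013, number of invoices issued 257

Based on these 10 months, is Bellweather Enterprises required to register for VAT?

Total taxable turnover: €28,639 + €31,017 + €36,855 + €30,072 + €24,742 + €43,654 + €37,070 + €31,712 + €19,951 + €44,013 = €327,725 (≤ €330,000).
Total number of invoices issued: 55 + 130 + 91 + 192 + 210 + 255 + 257 + 245 + 282 + 257 = 1,974 (≤ 2,000).
The test is 'and': the rule requires both, and at least one is not exceeded.

No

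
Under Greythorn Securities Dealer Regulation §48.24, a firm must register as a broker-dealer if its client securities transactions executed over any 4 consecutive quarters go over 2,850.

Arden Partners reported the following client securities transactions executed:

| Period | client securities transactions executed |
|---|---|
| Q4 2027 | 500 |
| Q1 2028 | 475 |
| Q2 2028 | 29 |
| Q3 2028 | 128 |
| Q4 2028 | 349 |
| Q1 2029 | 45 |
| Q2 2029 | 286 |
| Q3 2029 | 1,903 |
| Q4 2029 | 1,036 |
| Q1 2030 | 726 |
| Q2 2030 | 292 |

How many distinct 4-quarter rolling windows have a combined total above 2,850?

3

Q4 2027–Q3 2028: 500 + 475 + 29 + 128 = 1,132 (under)
Q1 2028–Q4 2028: 475 + 29 + 128 + 349 = 981 (under)
Q2 2028–Q1 2029: 29 + 128 + 349 + 45 = 551 (under)
Q3 2028–Q2 2029: 128 + 349 + 45 + 286 = 808 (under)
Q4 2028–Q3 2029: 349 + 45 + 286 + 1,903 = 2,583 (under)
Q1 2029–Q4 2029: 45 + 286 + 1,903 + 1,036 = 3,270 (over)
Q2 2029–Q1 2030: 286 + 1,903 + 1,036 + 726 = 3,951 (over)
Q3 2029–Q2 2030: 1,903 + 1,036 + 726 + 292 = 3,957 (over)
3 windows exceed the threshold.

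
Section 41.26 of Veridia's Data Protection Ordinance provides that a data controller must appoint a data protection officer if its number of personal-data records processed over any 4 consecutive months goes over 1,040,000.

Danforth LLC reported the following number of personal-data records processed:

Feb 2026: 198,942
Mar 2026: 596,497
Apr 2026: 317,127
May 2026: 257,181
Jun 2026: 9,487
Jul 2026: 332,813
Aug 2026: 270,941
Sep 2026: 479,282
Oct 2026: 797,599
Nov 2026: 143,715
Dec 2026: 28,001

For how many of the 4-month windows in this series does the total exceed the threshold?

6

Feb 2026–May 2026: 198,942 + 596,497 + 317,127 + 257,181 = 1,369,747 (over)
Mar 2026–Jun 2026: 596,497 + 317,127 + 257,181 + 9,487 = 1,180,292 (over)
Apr 2026–Jul 2026: 317,127 + 257,181 + 9,487 + 332,813 = 916,608 (under)
May 2026–Aug 2026: 257,181 + 9,487 + 332,813 + 270,941 = 870,422 (under)
Jun 2026–Sep 2026: 9,487 + 332,813 + 270,941 + 479,282 = 1,092,523 (over)
Jul 2026–Oct 2026: 332,813 + 270,941 + 479,282 + 797,599 = 1,880,635 (over)
Aug 2026–Nov 2026: 270,941 + 479,282 + 797,599 + 143,715 = 1,691,537 (over)
Sep 2026–Dec 2026: 479,282 + 797,599 + 143,715 + 28,001 = 1,448,597 (over)
6 windows exceed the threshold.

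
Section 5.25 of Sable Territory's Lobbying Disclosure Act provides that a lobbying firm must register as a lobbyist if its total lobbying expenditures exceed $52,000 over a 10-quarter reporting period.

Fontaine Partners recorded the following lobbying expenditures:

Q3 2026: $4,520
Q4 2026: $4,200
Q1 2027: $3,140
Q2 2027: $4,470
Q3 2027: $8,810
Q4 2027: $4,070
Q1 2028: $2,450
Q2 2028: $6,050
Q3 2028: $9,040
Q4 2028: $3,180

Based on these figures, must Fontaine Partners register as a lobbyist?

Total lobbying expenditures: $4,520 + $4,200 + $3,140 + $4,470 + $8,810 + $4,070 + $2,450 + $6,050 + $9,040 + $3,180 = $49,930.
$49,930 ≤ $52,000, so the threshold is not exceeded.

No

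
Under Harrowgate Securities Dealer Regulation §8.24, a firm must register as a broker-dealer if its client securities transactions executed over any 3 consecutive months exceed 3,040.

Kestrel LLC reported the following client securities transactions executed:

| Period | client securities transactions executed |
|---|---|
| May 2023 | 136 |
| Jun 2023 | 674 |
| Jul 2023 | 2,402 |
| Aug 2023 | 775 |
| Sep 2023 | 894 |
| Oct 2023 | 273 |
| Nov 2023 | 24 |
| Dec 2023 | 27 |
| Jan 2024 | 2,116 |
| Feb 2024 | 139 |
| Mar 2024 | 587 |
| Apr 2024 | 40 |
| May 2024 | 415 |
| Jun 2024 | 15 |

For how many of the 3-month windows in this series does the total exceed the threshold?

May 2023–Jul 2023: 136 + 674 + 2,402 = 3,212 (over)
Jun 2023–Aug 2023: 674 + 2,402 + 775 = 3,851 (over)
Jul 2023–Sep 2023: 2,402 + 775 + 894 = 4,071 (over)
Aug 2023–Oct 2023: 775 + 894 + 273 = 1,942 (under)
Sep 2023–Nov 2023: 894 + 273 + 24 = 1,191 (under)
Oct 2023–Dec 2023: 273 + 24 + 27 = 324 (under)
Nov 2023–Jan 2024: 24 + 27 + 2,116 = 2,167 (under)
Dec 2023–Feb 2024: 27 + 2,116 + 139 = 2,282 (under)
Jan 2024–Mar 2024: 2,116 + 139 + 587 = 2,842 (under)
Feb 2024–Apr 2024: 139 + 587 + 40 = 766 (under)
Mar 2024–May 2024: 587 + 40 + 415 = 1,042 (under)
Apr 2024–Jun 2024: 40 + 415 + 15 = 470 (under)
3 windows exceed the threshold.

3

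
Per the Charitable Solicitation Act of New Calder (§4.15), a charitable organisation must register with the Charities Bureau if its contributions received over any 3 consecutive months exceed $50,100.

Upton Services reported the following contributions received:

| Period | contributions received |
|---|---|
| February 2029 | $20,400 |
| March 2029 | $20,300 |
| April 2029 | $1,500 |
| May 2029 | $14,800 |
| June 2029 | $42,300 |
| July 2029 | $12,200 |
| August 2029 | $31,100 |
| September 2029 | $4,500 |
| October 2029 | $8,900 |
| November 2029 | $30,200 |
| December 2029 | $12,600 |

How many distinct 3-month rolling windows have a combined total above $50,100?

February 2029–April 2029: $20,400 + $20,300 + $1,500 = $42,200 (under)
March 2029–May 2029: $20,300 + $1,500 + $14,800 = $36,600 (under)
April 2029–June 2029: $1,500 + $14,800 + $42,300 = $58,600 (over)
May 2029–July 2029: $14,800 + $42,300 + $12,200 = $69,300 (over)
June 2029–August 2029: $42,300 + $12,200 + $31,100 = $85,600 (over)
July 2029–September 2029: $12,200 + $31,100 + $4,500 = $47,800 (under)
August 2029–October 2029: $31,100 + $4,500 + $8,900 = $44,500 (under)
September 2029–November 2029: $4,500 + $8,900 + $30,200 = $43,600 (under)
October 2029–December 2029: $8,900 + $30,200 + $12,600 = $51,700 (over)
4 windows exceed the threshold.

4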